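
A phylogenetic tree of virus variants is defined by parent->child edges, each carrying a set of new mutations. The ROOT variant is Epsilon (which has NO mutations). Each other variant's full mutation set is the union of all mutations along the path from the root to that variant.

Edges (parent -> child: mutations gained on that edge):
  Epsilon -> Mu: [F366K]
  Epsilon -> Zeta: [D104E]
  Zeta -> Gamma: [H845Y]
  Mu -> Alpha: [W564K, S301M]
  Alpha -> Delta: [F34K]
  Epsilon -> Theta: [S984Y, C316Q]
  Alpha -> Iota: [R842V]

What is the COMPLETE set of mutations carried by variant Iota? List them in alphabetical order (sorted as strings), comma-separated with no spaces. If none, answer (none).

At Epsilon: gained [] -> total []
At Mu: gained ['F366K'] -> total ['F366K']
At Alpha: gained ['W564K', 'S301M'] -> total ['F366K', 'S301M', 'W564K']
At Iota: gained ['R842V'] -> total ['F366K', 'R842V', 'S301M', 'W564K']

Answer: F366K,R842V,S301M,W564K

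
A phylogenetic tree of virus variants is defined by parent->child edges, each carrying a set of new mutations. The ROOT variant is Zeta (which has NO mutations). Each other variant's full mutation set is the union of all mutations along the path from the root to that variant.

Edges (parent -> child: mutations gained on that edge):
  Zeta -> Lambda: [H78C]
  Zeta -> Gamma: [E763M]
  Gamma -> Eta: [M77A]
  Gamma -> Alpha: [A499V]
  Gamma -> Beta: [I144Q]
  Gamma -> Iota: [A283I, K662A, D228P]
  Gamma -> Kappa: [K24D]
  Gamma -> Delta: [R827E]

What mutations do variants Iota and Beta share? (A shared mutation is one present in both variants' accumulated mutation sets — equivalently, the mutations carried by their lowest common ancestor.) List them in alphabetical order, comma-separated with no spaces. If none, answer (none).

Accumulating mutations along path to Iota:
  At Zeta: gained [] -> total []
  At Gamma: gained ['E763M'] -> total ['E763M']
  At Iota: gained ['A283I', 'K662A', 'D228P'] -> total ['A283I', 'D228P', 'E763M', 'K662A']
Mutations(Iota) = ['A283I', 'D228P', 'E763M', 'K662A']
Accumulating mutations along path to Beta:
  At Zeta: gained [] -> total []
  At Gamma: gained ['E763M'] -> total ['E763M']
  At Beta: gained ['I144Q'] -> total ['E763M', 'I144Q']
Mutations(Beta) = ['E763M', 'I144Q']
Intersection: ['A283I', 'D228P', 'E763M', 'K662A'] ∩ ['E763M', 'I144Q'] = ['E763M']

Answer: E763M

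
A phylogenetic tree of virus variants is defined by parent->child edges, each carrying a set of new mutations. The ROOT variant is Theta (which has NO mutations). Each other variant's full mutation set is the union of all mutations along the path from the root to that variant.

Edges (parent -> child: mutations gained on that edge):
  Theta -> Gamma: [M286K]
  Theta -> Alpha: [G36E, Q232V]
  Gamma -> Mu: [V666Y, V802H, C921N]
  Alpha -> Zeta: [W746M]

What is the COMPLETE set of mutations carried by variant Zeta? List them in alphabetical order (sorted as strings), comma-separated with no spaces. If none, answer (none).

Answer: G36E,Q232V,W746M

Derivation:
At Theta: gained [] -> total []
At Alpha: gained ['G36E', 'Q232V'] -> total ['G36E', 'Q232V']
At Zeta: gained ['W746M'] -> total ['G36E', 'Q232V', 'W746M']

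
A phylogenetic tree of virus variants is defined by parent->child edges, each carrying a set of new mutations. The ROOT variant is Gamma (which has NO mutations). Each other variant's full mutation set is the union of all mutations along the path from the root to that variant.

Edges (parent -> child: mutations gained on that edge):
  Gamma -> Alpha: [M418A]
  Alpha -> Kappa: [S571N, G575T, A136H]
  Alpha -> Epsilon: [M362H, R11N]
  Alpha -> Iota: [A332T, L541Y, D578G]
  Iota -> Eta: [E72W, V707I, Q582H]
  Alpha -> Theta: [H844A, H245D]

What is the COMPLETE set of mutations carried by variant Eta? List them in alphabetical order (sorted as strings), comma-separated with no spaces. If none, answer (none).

Answer: A332T,D578G,E72W,L541Y,M418A,Q582H,V707I

Derivation:
At Gamma: gained [] -> total []
At Alpha: gained ['M418A'] -> total ['M418A']
At Iota: gained ['A332T', 'L541Y', 'D578G'] -> total ['A332T', 'D578G', 'L541Y', 'M418A']
At Eta: gained ['E72W', 'V707I', 'Q582H'] -> total ['A332T', 'D578G', 'E72W', 'L541Y', 'M418A', 'Q582H', 'V707I']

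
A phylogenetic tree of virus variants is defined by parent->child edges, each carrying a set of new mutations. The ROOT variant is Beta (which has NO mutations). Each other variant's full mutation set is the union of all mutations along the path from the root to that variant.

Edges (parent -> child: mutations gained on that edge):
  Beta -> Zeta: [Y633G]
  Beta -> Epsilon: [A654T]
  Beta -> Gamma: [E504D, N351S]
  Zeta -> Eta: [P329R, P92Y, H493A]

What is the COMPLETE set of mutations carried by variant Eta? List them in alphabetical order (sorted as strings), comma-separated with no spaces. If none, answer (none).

At Beta: gained [] -> total []
At Zeta: gained ['Y633G'] -> total ['Y633G']
At Eta: gained ['P329R', 'P92Y', 'H493A'] -> total ['H493A', 'P329R', 'P92Y', 'Y633G']

Answer: H493A,P329R,P92Y,Y633G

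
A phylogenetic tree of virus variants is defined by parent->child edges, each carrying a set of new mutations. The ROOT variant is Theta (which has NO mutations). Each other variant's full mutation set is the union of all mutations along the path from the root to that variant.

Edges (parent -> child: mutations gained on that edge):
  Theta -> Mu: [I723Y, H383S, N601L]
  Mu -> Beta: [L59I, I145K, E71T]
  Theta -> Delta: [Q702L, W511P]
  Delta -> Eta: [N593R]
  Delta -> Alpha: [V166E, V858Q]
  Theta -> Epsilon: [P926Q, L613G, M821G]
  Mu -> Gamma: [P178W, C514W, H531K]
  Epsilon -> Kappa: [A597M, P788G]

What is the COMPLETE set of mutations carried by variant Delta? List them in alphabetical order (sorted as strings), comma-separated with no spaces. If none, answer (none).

Answer: Q702L,W511P

Derivation:
At Theta: gained [] -> total []
At Delta: gained ['Q702L', 'W511P'] -> total ['Q702L', 'W511P']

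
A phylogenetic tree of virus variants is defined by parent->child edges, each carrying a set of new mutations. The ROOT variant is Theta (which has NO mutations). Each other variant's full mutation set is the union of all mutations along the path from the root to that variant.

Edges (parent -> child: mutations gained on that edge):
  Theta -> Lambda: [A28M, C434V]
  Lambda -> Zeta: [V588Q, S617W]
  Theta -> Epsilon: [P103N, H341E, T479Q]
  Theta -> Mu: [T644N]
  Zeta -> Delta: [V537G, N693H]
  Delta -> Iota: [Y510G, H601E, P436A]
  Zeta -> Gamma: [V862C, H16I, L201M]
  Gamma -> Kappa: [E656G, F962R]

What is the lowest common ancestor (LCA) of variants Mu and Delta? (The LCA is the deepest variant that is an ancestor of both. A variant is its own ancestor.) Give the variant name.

Path from root to Mu: Theta -> Mu
  ancestors of Mu: {Theta, Mu}
Path from root to Delta: Theta -> Lambda -> Zeta -> Delta
  ancestors of Delta: {Theta, Lambda, Zeta, Delta}
Common ancestors: {Theta}
Walk up from Delta: Delta (not in ancestors of Mu), Zeta (not in ancestors of Mu), Lambda (not in ancestors of Mu), Theta (in ancestors of Mu)
Deepest common ancestor (LCA) = Theta

Answer: Theta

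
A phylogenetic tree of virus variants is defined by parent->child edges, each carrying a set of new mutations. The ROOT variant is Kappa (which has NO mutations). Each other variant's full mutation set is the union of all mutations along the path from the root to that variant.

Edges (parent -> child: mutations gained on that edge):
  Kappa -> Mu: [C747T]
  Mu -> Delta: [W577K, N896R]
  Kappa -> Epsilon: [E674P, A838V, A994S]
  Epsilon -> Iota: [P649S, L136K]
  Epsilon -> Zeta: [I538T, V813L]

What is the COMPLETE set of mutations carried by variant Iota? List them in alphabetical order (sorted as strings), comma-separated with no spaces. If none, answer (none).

Answer: A838V,A994S,E674P,L136K,P649S

Derivation:
At Kappa: gained [] -> total []
At Epsilon: gained ['E674P', 'A838V', 'A994S'] -> total ['A838V', 'A994S', 'E674P']
At Iota: gained ['P649S', 'L136K'] -> total ['A838V', 'A994S', 'E674P', 'L136K', 'P649S']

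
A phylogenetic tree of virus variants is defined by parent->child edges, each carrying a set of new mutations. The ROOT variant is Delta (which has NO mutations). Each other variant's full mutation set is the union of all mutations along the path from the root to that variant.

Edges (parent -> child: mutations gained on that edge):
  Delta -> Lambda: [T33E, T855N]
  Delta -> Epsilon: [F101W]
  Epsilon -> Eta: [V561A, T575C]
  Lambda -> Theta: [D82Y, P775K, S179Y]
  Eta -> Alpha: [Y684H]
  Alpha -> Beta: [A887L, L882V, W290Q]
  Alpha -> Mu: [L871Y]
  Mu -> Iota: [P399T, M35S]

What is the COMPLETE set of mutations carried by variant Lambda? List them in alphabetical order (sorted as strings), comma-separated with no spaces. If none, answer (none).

Answer: T33E,T855N

Derivation:
At Delta: gained [] -> total []
At Lambda: gained ['T33E', 'T855N'] -> total ['T33E', 'T855N']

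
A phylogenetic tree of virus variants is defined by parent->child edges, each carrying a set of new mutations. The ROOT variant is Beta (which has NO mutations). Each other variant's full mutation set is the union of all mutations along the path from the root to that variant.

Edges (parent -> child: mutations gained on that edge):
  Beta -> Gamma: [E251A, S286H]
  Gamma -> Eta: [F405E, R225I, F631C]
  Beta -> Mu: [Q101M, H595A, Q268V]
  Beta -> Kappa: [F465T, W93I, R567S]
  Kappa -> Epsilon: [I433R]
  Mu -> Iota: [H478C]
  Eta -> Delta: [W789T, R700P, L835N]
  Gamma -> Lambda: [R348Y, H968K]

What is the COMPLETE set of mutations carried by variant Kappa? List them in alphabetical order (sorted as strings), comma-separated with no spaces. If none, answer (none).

Answer: F465T,R567S,W93I

Derivation:
At Beta: gained [] -> total []
At Kappa: gained ['F465T', 'W93I', 'R567S'] -> total ['F465T', 'R567S', 'W93I']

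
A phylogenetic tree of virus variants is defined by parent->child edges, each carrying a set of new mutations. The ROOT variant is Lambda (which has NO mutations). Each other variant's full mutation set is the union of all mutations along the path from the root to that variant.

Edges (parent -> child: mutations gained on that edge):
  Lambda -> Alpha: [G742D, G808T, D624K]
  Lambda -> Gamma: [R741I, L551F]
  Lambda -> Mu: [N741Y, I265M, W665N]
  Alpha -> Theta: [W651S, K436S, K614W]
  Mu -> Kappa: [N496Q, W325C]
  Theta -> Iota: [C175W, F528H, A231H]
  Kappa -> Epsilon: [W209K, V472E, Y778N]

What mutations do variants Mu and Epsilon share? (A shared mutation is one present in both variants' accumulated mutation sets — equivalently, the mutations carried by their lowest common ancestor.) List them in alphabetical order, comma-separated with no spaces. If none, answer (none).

Accumulating mutations along path to Mu:
  At Lambda: gained [] -> total []
  At Mu: gained ['N741Y', 'I265M', 'W665N'] -> total ['I265M', 'N741Y', 'W665N']
Mutations(Mu) = ['I265M', 'N741Y', 'W665N']
Accumulating mutations along path to Epsilon:
  At Lambda: gained [] -> total []
  At Mu: gained ['N741Y', 'I265M', 'W665N'] -> total ['I265M', 'N741Y', 'W665N']
  At Kappa: gained ['N496Q', 'W325C'] -> total ['I265M', 'N496Q', 'N741Y', 'W325C', 'W665N']
  At Epsilon: gained ['W209K', 'V472E', 'Y778N'] -> total ['I265M', 'N496Q', 'N741Y', 'V472E', 'W209K', 'W325C', 'W665N', 'Y778N']
Mutations(Epsilon) = ['I265M', 'N496Q', 'N741Y', 'V472E', 'W209K', 'W325C', 'W665N', 'Y778N']
Intersection: ['I265M', 'N741Y', 'W665N'] ∩ ['I265M', 'N496Q', 'N741Y', 'V472E', 'W209K', 'W325C', 'W665N', 'Y778N'] = ['I265M', 'N741Y', 'W665N']

Answer: I265M,N741Y,W665N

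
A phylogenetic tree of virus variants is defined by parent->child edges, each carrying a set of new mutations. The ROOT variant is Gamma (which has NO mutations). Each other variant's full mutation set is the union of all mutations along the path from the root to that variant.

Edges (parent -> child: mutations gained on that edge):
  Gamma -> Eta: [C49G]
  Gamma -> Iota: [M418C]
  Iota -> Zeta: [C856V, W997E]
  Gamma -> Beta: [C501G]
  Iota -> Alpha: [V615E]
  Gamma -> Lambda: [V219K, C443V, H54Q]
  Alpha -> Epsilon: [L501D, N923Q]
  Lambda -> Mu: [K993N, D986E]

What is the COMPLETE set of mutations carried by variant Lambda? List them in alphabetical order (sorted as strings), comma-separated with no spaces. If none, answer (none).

At Gamma: gained [] -> total []
At Lambda: gained ['V219K', 'C443V', 'H54Q'] -> total ['C443V', 'H54Q', 'V219K']

Answer: C443V,H54Q,V219K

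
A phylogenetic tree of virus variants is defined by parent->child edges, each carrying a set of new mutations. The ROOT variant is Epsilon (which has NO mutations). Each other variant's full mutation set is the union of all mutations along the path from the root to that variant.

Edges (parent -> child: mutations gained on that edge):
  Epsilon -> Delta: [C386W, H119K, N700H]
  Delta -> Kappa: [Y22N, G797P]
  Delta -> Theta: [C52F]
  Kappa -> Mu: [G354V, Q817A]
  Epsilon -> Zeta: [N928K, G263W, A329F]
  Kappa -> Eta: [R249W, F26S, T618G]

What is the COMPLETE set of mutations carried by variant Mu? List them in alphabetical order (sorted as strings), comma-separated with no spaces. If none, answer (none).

At Epsilon: gained [] -> total []
At Delta: gained ['C386W', 'H119K', 'N700H'] -> total ['C386W', 'H119K', 'N700H']
At Kappa: gained ['Y22N', 'G797P'] -> total ['C386W', 'G797P', 'H119K', 'N700H', 'Y22N']
At Mu: gained ['G354V', 'Q817A'] -> total ['C386W', 'G354V', 'G797P', 'H119K', 'N700H', 'Q817A', 'Y22N']

Answer: C386W,G354V,G797P,H119K,N700H,Q817A,Y22N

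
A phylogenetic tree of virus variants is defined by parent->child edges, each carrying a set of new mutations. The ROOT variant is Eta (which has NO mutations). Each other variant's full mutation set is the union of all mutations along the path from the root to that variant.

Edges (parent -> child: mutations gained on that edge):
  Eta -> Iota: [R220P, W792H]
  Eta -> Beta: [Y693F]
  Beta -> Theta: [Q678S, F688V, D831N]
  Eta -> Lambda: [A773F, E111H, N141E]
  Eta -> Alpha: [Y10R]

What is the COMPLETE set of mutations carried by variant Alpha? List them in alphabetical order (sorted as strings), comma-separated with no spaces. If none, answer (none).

Answer: Y10R

Derivation:
At Eta: gained [] -> total []
At Alpha: gained ['Y10R'] -> total ['Y10R']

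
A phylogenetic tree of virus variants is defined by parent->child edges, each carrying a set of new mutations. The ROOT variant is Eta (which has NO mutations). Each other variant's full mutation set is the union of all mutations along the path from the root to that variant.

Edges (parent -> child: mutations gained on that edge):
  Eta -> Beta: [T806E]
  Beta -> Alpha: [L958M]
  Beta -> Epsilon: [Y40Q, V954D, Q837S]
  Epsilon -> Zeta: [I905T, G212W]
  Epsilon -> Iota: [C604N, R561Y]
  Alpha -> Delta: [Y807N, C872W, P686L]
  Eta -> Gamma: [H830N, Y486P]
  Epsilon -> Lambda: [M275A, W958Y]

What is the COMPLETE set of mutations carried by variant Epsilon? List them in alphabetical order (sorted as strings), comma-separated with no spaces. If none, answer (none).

At Eta: gained [] -> total []
At Beta: gained ['T806E'] -> total ['T806E']
At Epsilon: gained ['Y40Q', 'V954D', 'Q837S'] -> total ['Q837S', 'T806E', 'V954D', 'Y40Q']

Answer: Q837S,T806E,V954D,Y40Q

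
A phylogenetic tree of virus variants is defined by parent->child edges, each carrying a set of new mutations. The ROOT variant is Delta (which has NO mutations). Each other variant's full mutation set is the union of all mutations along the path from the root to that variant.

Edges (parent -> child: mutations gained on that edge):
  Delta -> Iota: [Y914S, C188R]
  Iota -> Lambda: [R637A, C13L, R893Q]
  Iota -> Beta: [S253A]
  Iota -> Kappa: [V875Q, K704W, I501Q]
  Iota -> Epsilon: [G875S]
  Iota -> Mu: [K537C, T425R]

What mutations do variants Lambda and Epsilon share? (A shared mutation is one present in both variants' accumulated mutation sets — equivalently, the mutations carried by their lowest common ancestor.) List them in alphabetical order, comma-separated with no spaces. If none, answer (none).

Answer: C188R,Y914S

Derivation:
Accumulating mutations along path to Lambda:
  At Delta: gained [] -> total []
  At Iota: gained ['Y914S', 'C188R'] -> total ['C188R', 'Y914S']
  At Lambda: gained ['R637A', 'C13L', 'R893Q'] -> total ['C13L', 'C188R', 'R637A', 'R893Q', 'Y914S']
Mutations(Lambda) = ['C13L', 'C188R', 'R637A', 'R893Q', 'Y914S']
Accumulating mutations along path to Epsilon:
  At Delta: gained [] -> total []
  At Iota: gained ['Y914S', 'C188R'] -> total ['C188R', 'Y914S']
  At Epsilon: gained ['G875S'] -> total ['C188R', 'G875S', 'Y914S']
Mutations(Epsilon) = ['C188R', 'G875S', 'Y914S']
Intersection: ['C13L', 'C188R', 'R637A', 'R893Q', 'Y914S'] ∩ ['C188R', 'G875S', 'Y914S'] = ['C188R', 'Y914S']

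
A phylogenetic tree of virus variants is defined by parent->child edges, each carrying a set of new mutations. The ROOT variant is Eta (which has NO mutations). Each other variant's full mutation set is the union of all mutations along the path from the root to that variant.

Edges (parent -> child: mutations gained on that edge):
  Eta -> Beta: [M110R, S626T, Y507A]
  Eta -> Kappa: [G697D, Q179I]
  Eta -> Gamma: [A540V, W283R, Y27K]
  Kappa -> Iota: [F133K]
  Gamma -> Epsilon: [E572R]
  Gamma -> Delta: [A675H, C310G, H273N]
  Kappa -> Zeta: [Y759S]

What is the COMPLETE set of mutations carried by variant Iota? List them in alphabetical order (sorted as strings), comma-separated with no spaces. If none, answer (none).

Answer: F133K,G697D,Q179I

Derivation:
At Eta: gained [] -> total []
At Kappa: gained ['G697D', 'Q179I'] -> total ['G697D', 'Q179I']
At Iota: gained ['F133K'] -> total ['F133K', 'G697D', 'Q179I']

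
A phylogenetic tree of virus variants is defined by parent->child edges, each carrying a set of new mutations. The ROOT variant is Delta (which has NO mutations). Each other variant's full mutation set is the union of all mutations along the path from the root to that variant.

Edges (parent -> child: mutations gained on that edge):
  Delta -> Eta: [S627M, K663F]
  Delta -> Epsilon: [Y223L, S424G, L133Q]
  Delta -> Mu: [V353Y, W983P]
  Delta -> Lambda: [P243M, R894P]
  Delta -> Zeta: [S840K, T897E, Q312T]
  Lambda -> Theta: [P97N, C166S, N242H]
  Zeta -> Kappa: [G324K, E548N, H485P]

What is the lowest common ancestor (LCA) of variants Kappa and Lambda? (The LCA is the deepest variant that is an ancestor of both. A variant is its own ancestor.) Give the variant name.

Answer: Delta

Derivation:
Path from root to Kappa: Delta -> Zeta -> Kappa
  ancestors of Kappa: {Delta, Zeta, Kappa}
Path from root to Lambda: Delta -> Lambda
  ancestors of Lambda: {Delta, Lambda}
Common ancestors: {Delta}
Walk up from Lambda: Lambda (not in ancestors of Kappa), Delta (in ancestors of Kappa)
Deepest common ancestor (LCA) = Delta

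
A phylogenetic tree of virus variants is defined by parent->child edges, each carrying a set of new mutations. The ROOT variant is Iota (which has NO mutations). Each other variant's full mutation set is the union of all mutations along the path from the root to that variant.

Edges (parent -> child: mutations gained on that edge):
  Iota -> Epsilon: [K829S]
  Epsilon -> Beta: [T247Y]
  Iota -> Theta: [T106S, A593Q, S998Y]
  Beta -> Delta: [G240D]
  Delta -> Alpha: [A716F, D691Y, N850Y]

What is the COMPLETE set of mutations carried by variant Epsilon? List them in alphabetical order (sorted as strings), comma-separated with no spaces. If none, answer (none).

Answer: K829S

Derivation:
At Iota: gained [] -> total []
At Epsilon: gained ['K829S'] -> total ['K829S']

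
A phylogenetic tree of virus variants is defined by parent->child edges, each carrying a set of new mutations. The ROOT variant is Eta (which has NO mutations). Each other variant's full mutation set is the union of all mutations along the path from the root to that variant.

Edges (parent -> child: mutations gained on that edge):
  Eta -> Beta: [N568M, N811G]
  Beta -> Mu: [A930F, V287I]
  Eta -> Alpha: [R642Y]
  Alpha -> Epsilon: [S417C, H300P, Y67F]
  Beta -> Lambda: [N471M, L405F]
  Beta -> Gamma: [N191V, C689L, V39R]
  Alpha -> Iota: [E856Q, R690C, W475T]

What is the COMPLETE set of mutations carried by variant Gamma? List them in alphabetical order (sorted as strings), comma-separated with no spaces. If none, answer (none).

At Eta: gained [] -> total []
At Beta: gained ['N568M', 'N811G'] -> total ['N568M', 'N811G']
At Gamma: gained ['N191V', 'C689L', 'V39R'] -> total ['C689L', 'N191V', 'N568M', 'N811G', 'V39R']

Answer: C689L,N191V,N568M,N811G,V39R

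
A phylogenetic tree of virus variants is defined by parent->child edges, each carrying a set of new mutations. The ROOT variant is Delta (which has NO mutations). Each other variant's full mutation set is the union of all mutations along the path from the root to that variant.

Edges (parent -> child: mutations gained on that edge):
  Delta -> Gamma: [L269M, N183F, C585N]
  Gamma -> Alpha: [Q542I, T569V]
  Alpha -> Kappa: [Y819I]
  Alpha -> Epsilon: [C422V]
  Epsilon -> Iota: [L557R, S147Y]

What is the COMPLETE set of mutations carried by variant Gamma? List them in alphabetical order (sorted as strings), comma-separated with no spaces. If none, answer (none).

At Delta: gained [] -> total []
At Gamma: gained ['L269M', 'N183F', 'C585N'] -> total ['C585N', 'L269M', 'N183F']

Answer: C585N,L269M,N183F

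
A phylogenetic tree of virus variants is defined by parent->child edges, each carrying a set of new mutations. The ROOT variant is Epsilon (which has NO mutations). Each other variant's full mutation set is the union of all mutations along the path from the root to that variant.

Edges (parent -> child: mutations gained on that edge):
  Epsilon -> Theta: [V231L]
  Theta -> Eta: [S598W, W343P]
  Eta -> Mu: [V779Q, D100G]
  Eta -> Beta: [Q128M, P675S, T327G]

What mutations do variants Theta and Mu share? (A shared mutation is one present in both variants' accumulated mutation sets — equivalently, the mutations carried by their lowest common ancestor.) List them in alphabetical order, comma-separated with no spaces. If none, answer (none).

Answer: V231L

Derivation:
Accumulating mutations along path to Theta:
  At Epsilon: gained [] -> total []
  At Theta: gained ['V231L'] -> total ['V231L']
Mutations(Theta) = ['V231L']
Accumulating mutations along path to Mu:
  At Epsilon: gained [] -> total []
  At Theta: gained ['V231L'] -> total ['V231L']
  At Eta: gained ['S598W', 'W343P'] -> total ['S598W', 'V231L', 'W343P']
  At Mu: gained ['V779Q', 'D100G'] -> total ['D100G', 'S598W', 'V231L', 'V779Q', 'W343P']
Mutations(Mu) = ['D100G', 'S598W', 'V231L', 'V779Q', 'W343P']
Intersection: ['V231L'] ∩ ['D100G', 'S598W', 'V231L', 'V779Q', 'W343P'] = ['V231L']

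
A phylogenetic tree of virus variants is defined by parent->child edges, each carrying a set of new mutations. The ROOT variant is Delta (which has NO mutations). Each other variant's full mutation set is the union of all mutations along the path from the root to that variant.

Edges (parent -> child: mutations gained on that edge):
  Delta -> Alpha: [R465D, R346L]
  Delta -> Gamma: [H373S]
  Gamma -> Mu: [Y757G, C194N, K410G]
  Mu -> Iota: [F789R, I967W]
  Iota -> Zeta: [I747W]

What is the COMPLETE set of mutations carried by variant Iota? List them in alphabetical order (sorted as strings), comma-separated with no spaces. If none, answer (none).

Answer: C194N,F789R,H373S,I967W,K410G,Y757G

Derivation:
At Delta: gained [] -> total []
At Gamma: gained ['H373S'] -> total ['H373S']
At Mu: gained ['Y757G', 'C194N', 'K410G'] -> total ['C194N', 'H373S', 'K410G', 'Y757G']
At Iota: gained ['F789R', 'I967W'] -> total ['C194N', 'F789R', 'H373S', 'I967W', 'K410G', 'Y757G']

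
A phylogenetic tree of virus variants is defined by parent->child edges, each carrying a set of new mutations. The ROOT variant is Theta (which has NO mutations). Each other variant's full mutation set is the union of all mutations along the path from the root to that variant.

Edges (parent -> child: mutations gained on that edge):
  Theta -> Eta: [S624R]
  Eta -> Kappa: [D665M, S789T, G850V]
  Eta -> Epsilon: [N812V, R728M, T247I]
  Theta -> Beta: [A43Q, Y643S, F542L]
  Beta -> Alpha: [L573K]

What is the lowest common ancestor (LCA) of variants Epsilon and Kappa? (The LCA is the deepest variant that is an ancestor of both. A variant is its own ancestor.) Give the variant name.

Path from root to Epsilon: Theta -> Eta -> Epsilon
  ancestors of Epsilon: {Theta, Eta, Epsilon}
Path from root to Kappa: Theta -> Eta -> Kappa
  ancestors of Kappa: {Theta, Eta, Kappa}
Common ancestors: {Theta, Eta}
Walk up from Kappa: Kappa (not in ancestors of Epsilon), Eta (in ancestors of Epsilon), Theta (in ancestors of Epsilon)
Deepest common ancestor (LCA) = Eta

Answer: Eta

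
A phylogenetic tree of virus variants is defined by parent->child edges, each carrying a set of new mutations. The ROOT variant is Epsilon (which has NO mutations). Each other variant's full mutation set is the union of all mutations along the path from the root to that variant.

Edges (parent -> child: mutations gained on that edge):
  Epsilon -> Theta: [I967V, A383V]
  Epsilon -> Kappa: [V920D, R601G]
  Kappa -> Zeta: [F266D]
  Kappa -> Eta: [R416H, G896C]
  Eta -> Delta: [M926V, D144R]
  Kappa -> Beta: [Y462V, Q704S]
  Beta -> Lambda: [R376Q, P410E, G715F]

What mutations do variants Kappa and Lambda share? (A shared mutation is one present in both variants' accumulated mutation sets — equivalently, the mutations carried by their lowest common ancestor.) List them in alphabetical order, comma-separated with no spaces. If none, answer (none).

Answer: R601G,V920D

Derivation:
Accumulating mutations along path to Kappa:
  At Epsilon: gained [] -> total []
  At Kappa: gained ['V920D', 'R601G'] -> total ['R601G', 'V920D']
Mutations(Kappa) = ['R601G', 'V920D']
Accumulating mutations along path to Lambda:
  At Epsilon: gained [] -> total []
  At Kappa: gained ['V920D', 'R601G'] -> total ['R601G', 'V920D']
  At Beta: gained ['Y462V', 'Q704S'] -> total ['Q704S', 'R601G', 'V920D', 'Y462V']
  At Lambda: gained ['R376Q', 'P410E', 'G715F'] -> total ['G715F', 'P410E', 'Q704S', 'R376Q', 'R601G', 'V920D', 'Y462V']
Mutations(Lambda) = ['G715F', 'P410E', 'Q704S', 'R376Q', 'R601G', 'V920D', 'Y462V']
Intersection: ['R601G', 'V920D'] ∩ ['G715F', 'P410E', 'Q704S', 'R376Q', 'R601G', 'V920D', 'Y462V'] = ['R601G', 'V920D']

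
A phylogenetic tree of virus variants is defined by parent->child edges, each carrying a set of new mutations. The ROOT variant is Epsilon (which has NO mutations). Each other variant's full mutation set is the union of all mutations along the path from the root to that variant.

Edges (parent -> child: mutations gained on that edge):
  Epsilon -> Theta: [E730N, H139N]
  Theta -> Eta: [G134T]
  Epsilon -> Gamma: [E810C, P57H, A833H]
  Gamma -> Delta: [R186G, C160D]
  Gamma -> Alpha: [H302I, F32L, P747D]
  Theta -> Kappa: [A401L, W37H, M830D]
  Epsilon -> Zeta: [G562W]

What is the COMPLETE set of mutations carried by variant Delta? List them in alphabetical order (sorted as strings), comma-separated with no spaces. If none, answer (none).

Answer: A833H,C160D,E810C,P57H,R186G

Derivation:
At Epsilon: gained [] -> total []
At Gamma: gained ['E810C', 'P57H', 'A833H'] -> total ['A833H', 'E810C', 'P57H']
At Delta: gained ['R186G', 'C160D'] -> total ['A833H', 'C160D', 'E810C', 'P57H', 'R186G']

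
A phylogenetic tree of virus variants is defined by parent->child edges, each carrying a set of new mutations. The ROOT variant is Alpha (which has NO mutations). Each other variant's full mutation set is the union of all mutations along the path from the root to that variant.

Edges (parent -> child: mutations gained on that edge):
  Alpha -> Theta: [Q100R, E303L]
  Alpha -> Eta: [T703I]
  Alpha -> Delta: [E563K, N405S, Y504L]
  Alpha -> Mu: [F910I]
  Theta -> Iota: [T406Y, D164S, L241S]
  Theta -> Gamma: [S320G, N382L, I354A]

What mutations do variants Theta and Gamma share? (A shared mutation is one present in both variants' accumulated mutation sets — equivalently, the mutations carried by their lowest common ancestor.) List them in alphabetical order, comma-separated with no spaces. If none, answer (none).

Accumulating mutations along path to Theta:
  At Alpha: gained [] -> total []
  At Theta: gained ['Q100R', 'E303L'] -> total ['E303L', 'Q100R']
Mutations(Theta) = ['E303L', 'Q100R']
Accumulating mutations along path to Gamma:
  At Alpha: gained [] -> total []
  At Theta: gained ['Q100R', 'E303L'] -> total ['E303L', 'Q100R']
  At Gamma: gained ['S320G', 'N382L', 'I354A'] -> total ['E303L', 'I354A', 'N382L', 'Q100R', 'S320G']
Mutations(Gamma) = ['E303L', 'I354A', 'N382L', 'Q100R', 'S320G']
Intersection: ['E303L', 'Q100R'] ∩ ['E303L', 'I354A', 'N382L', 'Q100R', 'S320G'] = ['E303L', 'Q100R']

Answer: E303L,Q100R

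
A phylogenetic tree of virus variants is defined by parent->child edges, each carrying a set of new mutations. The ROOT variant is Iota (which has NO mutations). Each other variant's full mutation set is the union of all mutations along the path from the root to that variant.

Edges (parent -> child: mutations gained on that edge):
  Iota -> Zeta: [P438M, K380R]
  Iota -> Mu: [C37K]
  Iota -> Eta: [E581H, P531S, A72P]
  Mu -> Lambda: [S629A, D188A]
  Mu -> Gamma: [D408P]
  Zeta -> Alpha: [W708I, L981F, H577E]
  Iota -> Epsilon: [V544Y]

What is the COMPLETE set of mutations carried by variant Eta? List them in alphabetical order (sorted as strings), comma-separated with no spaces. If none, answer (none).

At Iota: gained [] -> total []
At Eta: gained ['E581H', 'P531S', 'A72P'] -> total ['A72P', 'E581H', 'P531S']

Answer: A72P,E581H,P531S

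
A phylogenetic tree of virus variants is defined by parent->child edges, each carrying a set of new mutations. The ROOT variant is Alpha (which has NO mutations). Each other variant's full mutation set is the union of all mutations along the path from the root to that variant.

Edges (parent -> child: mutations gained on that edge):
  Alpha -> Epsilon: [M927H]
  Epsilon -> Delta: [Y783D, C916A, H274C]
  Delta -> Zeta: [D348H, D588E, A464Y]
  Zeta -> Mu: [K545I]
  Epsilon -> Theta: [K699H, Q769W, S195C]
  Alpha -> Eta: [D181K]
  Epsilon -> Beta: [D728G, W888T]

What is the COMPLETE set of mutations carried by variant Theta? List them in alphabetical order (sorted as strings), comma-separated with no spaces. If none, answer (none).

Answer: K699H,M927H,Q769W,S195C

Derivation:
At Alpha: gained [] -> total []
At Epsilon: gained ['M927H'] -> total ['M927H']
At Theta: gained ['K699H', 'Q769W', 'S195C'] -> total ['K699H', 'M927H', 'Q769W', 'S195C']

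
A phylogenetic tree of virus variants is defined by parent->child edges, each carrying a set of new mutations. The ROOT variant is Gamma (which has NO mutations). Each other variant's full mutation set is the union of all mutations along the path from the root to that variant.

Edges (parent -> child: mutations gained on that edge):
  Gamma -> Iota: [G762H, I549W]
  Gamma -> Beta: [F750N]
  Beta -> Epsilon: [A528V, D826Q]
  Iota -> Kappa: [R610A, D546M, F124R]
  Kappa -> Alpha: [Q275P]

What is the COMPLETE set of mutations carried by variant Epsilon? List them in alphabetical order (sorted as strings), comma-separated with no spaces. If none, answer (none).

Answer: A528V,D826Q,F750N

Derivation:
At Gamma: gained [] -> total []
At Beta: gained ['F750N'] -> total ['F750N']
At Epsilon: gained ['A528V', 'D826Q'] -> total ['A528V', 'D826Q', 'F750N']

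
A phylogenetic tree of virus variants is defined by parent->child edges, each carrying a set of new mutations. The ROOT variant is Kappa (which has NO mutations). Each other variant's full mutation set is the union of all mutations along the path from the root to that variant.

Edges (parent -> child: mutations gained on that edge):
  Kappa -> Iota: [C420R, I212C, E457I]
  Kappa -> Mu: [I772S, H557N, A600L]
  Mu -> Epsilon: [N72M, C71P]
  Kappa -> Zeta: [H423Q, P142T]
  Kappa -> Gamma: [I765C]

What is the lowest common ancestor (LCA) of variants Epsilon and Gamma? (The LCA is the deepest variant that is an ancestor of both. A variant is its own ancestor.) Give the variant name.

Answer: Kappa

Derivation:
Path from root to Epsilon: Kappa -> Mu -> Epsilon
  ancestors of Epsilon: {Kappa, Mu, Epsilon}
Path from root to Gamma: Kappa -> Gamma
  ancestors of Gamma: {Kappa, Gamma}
Common ancestors: {Kappa}
Walk up from Gamma: Gamma (not in ancestors of Epsilon), Kappa (in ancestors of Epsilon)
Deepest common ancestor (LCA) = Kappa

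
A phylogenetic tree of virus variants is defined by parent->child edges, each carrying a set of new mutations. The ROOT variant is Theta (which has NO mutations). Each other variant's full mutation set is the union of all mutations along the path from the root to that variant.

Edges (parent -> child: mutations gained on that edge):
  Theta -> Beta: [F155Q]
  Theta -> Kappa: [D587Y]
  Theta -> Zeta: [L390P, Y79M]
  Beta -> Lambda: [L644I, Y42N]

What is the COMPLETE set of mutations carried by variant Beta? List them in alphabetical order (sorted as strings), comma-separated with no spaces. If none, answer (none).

At Theta: gained [] -> total []
At Beta: gained ['F155Q'] -> total ['F155Q']

Answer: F155Q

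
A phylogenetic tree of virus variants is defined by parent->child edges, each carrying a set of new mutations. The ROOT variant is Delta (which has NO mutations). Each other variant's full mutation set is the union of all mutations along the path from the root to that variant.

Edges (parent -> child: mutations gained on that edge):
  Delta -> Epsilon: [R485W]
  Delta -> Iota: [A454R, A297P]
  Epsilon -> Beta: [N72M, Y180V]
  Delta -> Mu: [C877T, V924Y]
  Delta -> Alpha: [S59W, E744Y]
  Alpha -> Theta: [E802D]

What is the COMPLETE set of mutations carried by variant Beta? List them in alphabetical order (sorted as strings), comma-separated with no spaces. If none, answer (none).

At Delta: gained [] -> total []
At Epsilon: gained ['R485W'] -> total ['R485W']
At Beta: gained ['N72M', 'Y180V'] -> total ['N72M', 'R485W', 'Y180V']

Answer: N72M,R485W,Y180V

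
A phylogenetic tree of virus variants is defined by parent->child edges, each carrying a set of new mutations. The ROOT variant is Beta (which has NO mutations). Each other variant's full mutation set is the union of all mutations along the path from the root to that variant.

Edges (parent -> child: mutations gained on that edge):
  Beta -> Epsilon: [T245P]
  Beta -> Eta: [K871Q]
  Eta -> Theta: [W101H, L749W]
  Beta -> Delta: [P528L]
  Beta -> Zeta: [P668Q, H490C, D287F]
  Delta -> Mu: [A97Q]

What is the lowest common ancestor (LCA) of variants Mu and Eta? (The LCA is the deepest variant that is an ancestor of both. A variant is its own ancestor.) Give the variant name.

Path from root to Mu: Beta -> Delta -> Mu
  ancestors of Mu: {Beta, Delta, Mu}
Path from root to Eta: Beta -> Eta
  ancestors of Eta: {Beta, Eta}
Common ancestors: {Beta}
Walk up from Eta: Eta (not in ancestors of Mu), Beta (in ancestors of Mu)
Deepest common ancestor (LCA) = Beta

Answer: Beta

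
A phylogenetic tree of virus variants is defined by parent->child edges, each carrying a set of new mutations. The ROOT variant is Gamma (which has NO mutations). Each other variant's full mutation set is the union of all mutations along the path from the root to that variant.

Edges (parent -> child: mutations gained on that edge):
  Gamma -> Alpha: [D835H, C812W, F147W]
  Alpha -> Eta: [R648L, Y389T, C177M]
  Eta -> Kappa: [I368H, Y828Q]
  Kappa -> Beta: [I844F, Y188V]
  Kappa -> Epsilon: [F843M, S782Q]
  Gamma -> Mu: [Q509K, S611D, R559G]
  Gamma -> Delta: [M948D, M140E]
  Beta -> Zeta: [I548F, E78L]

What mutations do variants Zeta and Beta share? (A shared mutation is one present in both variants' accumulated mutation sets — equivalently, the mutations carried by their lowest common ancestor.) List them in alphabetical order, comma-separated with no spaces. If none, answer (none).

Answer: C177M,C812W,D835H,F147W,I368H,I844F,R648L,Y188V,Y389T,Y828Q

Derivation:
Accumulating mutations along path to Zeta:
  At Gamma: gained [] -> total []
  At Alpha: gained ['D835H', 'C812W', 'F147W'] -> total ['C812W', 'D835H', 'F147W']
  At Eta: gained ['R648L', 'Y389T', 'C177M'] -> total ['C177M', 'C812W', 'D835H', 'F147W', 'R648L', 'Y389T']
  At Kappa: gained ['I368H', 'Y828Q'] -> total ['C177M', 'C812W', 'D835H', 'F147W', 'I368H', 'R648L', 'Y389T', 'Y828Q']
  At Beta: gained ['I844F', 'Y188V'] -> total ['C177M', 'C812W', 'D835H', 'F147W', 'I368H', 'I844F', 'R648L', 'Y188V', 'Y389T', 'Y828Q']
  At Zeta: gained ['I548F', 'E78L'] -> total ['C177M', 'C812W', 'D835H', 'E78L', 'F147W', 'I368H', 'I548F', 'I844F', 'R648L', 'Y188V', 'Y389T', 'Y828Q']
Mutations(Zeta) = ['C177M', 'C812W', 'D835H', 'E78L', 'F147W', 'I368H', 'I548F', 'I844F', 'R648L', 'Y188V', 'Y389T', 'Y828Q']
Accumulating mutations along path to Beta:
  At Gamma: gained [] -> total []
  At Alpha: gained ['D835H', 'C812W', 'F147W'] -> total ['C812W', 'D835H', 'F147W']
  At Eta: gained ['R648L', 'Y389T', 'C177M'] -> total ['C177M', 'C812W', 'D835H', 'F147W', 'R648L', 'Y389T']
  At Kappa: gained ['I368H', 'Y828Q'] -> total ['C177M', 'C812W', 'D835H', 'F147W', 'I368H', 'R648L', 'Y389T', 'Y828Q']
  At Beta: gained ['I844F', 'Y188V'] -> total ['C177M', 'C812W', 'D835H', 'F147W', 'I368H', 'I844F', 'R648L', 'Y188V', 'Y389T', 'Y828Q']
Mutations(Beta) = ['C177M', 'C812W', 'D835H', 'F147W', 'I368H', 'I844F', 'R648L', 'Y188V', 'Y389T', 'Y828Q']
Intersection: ['C177M', 'C812W', 'D835H', 'E78L', 'F147W', 'I368H', 'I548F', 'I844F', 'R648L', 'Y188V', 'Y389T', 'Y828Q'] ∩ ['C177M', 'C812W', 'D835H', 'F147W', 'I368H', 'I844F', 'R648L', 'Y188V', 'Y389T', 'Y828Q'] = ['C177M', 'C812W', 'D835H', 'F147W', 'I368H', 'I844F', 'R648L', 'Y188V', 'Y389T', 'Y828Q']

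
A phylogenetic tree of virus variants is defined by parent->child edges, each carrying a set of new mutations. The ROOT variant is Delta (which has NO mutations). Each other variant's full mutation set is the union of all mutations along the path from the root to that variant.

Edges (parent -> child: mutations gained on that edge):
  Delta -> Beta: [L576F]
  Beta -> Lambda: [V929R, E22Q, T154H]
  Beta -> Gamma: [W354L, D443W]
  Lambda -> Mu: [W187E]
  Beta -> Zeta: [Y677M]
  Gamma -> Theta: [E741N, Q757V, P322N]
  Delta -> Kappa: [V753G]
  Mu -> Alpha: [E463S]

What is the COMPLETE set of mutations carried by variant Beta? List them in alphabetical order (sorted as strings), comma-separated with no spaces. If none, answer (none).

Answer: L576F

Derivation:
At Delta: gained [] -> total []
At Beta: gained ['L576F'] -> total ['L576F']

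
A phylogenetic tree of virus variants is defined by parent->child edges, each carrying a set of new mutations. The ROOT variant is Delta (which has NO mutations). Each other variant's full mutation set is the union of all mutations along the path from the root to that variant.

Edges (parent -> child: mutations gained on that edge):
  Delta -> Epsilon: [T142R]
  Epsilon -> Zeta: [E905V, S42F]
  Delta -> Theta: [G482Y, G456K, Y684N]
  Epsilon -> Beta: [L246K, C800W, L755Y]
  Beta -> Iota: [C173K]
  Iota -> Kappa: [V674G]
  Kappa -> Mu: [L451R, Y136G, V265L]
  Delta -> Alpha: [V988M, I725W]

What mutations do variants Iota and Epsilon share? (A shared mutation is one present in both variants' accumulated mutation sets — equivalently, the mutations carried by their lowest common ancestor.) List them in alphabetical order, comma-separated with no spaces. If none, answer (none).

Answer: T142R

Derivation:
Accumulating mutations along path to Iota:
  At Delta: gained [] -> total []
  At Epsilon: gained ['T142R'] -> total ['T142R']
  At Beta: gained ['L246K', 'C800W', 'L755Y'] -> total ['C800W', 'L246K', 'L755Y', 'T142R']
  At Iota: gained ['C173K'] -> total ['C173K', 'C800W', 'L246K', 'L755Y', 'T142R']
Mutations(Iota) = ['C173K', 'C800W', 'L246K', 'L755Y', 'T142R']
Accumulating mutations along path to Epsilon:
  At Delta: gained [] -> total []
  At Epsilon: gained ['T142R'] -> total ['T142R']
Mutations(Epsilon) = ['T142R']
Intersection: ['C173K', 'C800W', 'L246K', 'L755Y', 'T142R'] ∩ ['T142R'] = ['T142R']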